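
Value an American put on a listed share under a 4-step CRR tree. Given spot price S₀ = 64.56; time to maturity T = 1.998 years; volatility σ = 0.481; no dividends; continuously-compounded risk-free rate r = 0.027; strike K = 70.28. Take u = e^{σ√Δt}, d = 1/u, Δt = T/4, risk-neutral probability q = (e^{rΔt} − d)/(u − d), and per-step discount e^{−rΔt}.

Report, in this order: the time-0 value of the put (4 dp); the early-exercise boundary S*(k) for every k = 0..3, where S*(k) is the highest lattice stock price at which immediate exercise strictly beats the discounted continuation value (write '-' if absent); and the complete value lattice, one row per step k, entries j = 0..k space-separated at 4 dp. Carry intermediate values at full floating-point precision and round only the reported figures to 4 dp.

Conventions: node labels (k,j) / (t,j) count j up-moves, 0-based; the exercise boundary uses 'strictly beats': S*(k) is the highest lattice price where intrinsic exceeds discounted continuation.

Δt=0.49950, u=1.40487, d=0.71181, q=0.43541, disc=e^(-rΔt)=0.98660
k=4 terminal: V=max(K-S,0) → 53.7066 37.5694 5.7200 0.0000 0.0000
k=3: j=0 S=23.2836 intr=46.9964 cont=46.0549 V=46.9964[EX]; j=1 S=45.9543 intr=24.3257 cont=23.3843 V=24.3257[EX]; j=2 S=90.6987 intr=0.0000 cont=3.1862 V=3.1862[hold]; j=3 S=179.0097 intr=0.0000 cont=0.0000 V=0.0000[hold]  S*(3)=45.9543
k=2: j=0 S=32.7106 intr=37.5694 cont=36.6280 V=37.5694[EX]; j=1 S=64.5600 intr=5.7200 cont=14.9187 V=14.9187[hold]; j=2 S=127.4204 intr=0.0000 cont=1.7748 V=1.7748[hold]  S*(2)=32.7106
k=1: j=0 S=45.9543 intr=24.3257 cont=27.3359 V=27.3359[hold]; j=1 S=90.6987 intr=0.0000 cont=9.0725 V=9.0725[hold]  S*(1)=-
k=0: j=0 S=64.5600 intr=5.7200 cont=19.1241 V=19.1241[hold]  S*(0)=-

price = 19.1241
boundary = - - 32.7106 45.9543
tree:
19.1241
27.3359 9.0725
37.5694 14.9187 1.7748
46.9964 24.3257 3.1862 0.0000
53.7066 37.5694 5.7200 0.0000 0.0000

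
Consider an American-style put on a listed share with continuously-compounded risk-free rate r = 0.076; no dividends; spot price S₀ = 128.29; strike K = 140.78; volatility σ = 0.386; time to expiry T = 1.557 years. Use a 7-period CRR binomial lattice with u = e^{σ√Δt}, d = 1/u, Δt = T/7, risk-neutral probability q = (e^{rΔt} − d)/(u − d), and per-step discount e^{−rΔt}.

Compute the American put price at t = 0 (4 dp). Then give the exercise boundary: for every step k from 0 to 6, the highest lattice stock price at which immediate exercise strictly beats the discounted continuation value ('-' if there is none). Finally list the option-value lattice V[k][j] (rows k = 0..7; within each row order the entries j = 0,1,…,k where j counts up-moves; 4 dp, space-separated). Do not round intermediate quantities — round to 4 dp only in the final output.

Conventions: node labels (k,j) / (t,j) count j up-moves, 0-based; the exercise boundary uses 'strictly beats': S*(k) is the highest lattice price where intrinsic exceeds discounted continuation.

Δt=0.22243  u=1.19967  d=0.83356  q=0.50118  discount=0.98324
step 7 (expiry): payoffs max(K−S,0) = 104.9076 89.1522 66.4768 33.8423 0.0000 0.0000 0.0000 0.0000
step 6: (k=6,j=0): S=43.0350, K−S=97.7450, hold=95.3852 ⇒ V=97.7450 exercise | (k=6,j=1): S=61.9363, K−S=78.8437, hold=76.4838 ⇒ V=78.8437 exercise | (k=6,j=2): S=89.1393, K−S=51.6407, hold=49.2809 ⇒ V=51.6407 exercise | (k=6,j=3): S=128.2900, K−S=12.4900, hold=16.5982 ⇒ V=16.5982 continue | (k=6,j=4): S=184.6360, K−S=0.0000, hold=0.0000 ⇒ V=0.0000 continue | (k=6,j=5): S=265.7297, K−S=0.0000, hold=0.0000 ⇒ V=0.0000 continue | (k=6,j=6): S=382.4405, K−S=0.0000, hold=0.0000 ⇒ V=0.0000 continue  boundary S*=89.1393
step 5: (k=5,j=0): S=51.6278, K−S=89.1522, hold=86.7924 ⇒ V=89.1522 exercise | (k=5,j=1): S=74.3032, K−S=66.4768, hold=64.1170 ⇒ V=66.4768 exercise | (k=5,j=2): S=106.9377, K−S=33.8423, hold=33.5069 ⇒ V=33.8423 exercise | (k=5,j=3): S=153.9057, K−S=0.0000, hold=8.1407 ⇒ V=8.1407 continue | (k=5,j=4): S=221.5023, K−S=0.0000, hold=0.0000 ⇒ V=0.0000 continue | (k=5,j=5): S=318.7880, K−S=0.0000, hold=0.0000 ⇒ V=0.0000 continue  boundary S*=106.9377
step 4: (k=4,j=0): S=61.9363, K−S=78.8437, hold=76.4838 ⇒ V=78.8437 exercise | (k=4,j=1): S=89.1393, K−S=51.6407, hold=49.2809 ⇒ V=51.6407 exercise | (k=4,j=2): S=128.2900, K−S=12.4900, hold=20.6098 ⇒ V=20.6098 continue | (k=4,j=3): S=184.6360, K−S=0.0000, hold=3.9927 ⇒ V=3.9927 continue | (k=4,j=4): S=265.7297, K−S=0.0000, hold=0.0000 ⇒ V=0.0000 continue  boundary S*=89.1393
step 3: (k=3,j=0): S=74.3032, K−S=66.4768, hold=64.1170 ⇒ V=66.4768 exercise | (k=3,j=1): S=106.9377, K−S=33.8423, hold=35.4837 ⇒ V=35.4837 continue | (k=3,j=2): S=153.9057, K−S=0.0000, hold=12.0758 ⇒ V=12.0758 continue | (k=3,j=3): S=221.5023, K−S=0.0000, hold=1.9583 ⇒ V=1.9583 continue  boundary S*=74.3032
step 2: (k=2,j=0): S=89.1393, K−S=51.6407, hold=50.0898 ⇒ V=51.6407 exercise | (k=2,j=1): S=128.2900, K−S=12.4900, hold=23.3540 ⇒ V=23.3540 continue | (k=2,j=2): S=184.6360, K−S=0.0000, hold=6.8877 ⇒ V=6.8877 continue  boundary S*=89.1393
step 1: (k=1,j=0): S=106.9377, K−S=33.8423, hold=36.8360 ⇒ V=36.8360 continue | (k=1,j=1): S=153.9057, K−S=0.0000, hold=14.8483 ⇒ V=14.8483 continue  boundary S*=-
step 0: (k=0,j=0): S=128.2900, K−S=12.4900, hold=25.3834 ⇒ V=25.3834 continue  boundary S*=-

price = 25.3834
boundary = - - 89.1393 74.3032 89.1393 106.9377 89.1393
tree:
25.3834
36.8360 14.8483
51.6407 23.3540 6.8877
66.4768 35.4837 12.0758 1.9583
78.8437 51.6407 20.6098 3.9927 0.0000
89.1522 66.4768 33.8423 8.1407 0.0000 0.0000
97.7450 78.8437 51.6407 16.5982 0.0000 0.0000 0.0000
104.9076 89.1522 66.4768 33.8423 0.0000 0.0000 0.0000 0.0000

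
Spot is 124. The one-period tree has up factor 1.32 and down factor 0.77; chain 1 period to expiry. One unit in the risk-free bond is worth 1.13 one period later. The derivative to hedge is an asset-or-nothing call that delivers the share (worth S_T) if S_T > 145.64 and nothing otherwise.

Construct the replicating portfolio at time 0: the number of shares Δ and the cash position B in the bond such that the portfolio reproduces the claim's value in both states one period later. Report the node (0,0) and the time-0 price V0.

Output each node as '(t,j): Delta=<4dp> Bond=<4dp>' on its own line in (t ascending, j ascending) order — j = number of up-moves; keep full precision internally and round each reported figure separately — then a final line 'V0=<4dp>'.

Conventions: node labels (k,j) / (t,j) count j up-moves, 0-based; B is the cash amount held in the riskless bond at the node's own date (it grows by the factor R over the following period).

Since d<R<u, set p* = (R−d)/(u−d) = 0.6545; price each node as the discounted p*-expectation of its children.
Terminal payoffs: V(1,0)=0.0000, V(1,1)=163.6800
  t=0,j=0: stock 124.0000 → up 163.6800 (V=163.6800), down 95.4800 (V=0.0000). Price 94.8106; hedge Δ=2.4000, bond B=-202.7894.
Check: Δ(0,0)·S0 + B(0,0) = 94.8106 = V0.

(0,0): Delta=2.4000 Bond=-202.7894
V0=94.8106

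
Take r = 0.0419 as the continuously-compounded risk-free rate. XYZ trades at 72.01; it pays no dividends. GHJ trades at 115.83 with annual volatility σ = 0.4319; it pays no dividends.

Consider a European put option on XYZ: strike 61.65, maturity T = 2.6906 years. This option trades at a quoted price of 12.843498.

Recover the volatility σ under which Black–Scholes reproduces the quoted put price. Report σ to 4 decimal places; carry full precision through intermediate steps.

sigma = 0.5023

At σ = 0.5023 the Black–Scholes value reproduces the quote:
σ√T = 0.5023·√2.6906 = 0.823925
d₁ = (ln(S/K) + (r+σ²/2)T) / (σ√T) = (ln(72.01/61.65) + (0.0419+0.5023²/2)·2.6906) / 0.823925 = (0.155332 + 0.452162) / 0.823925 = 0.737317
d₂ = d₁ − σ√T = 0.737317 − 0.823925 = -0.086608
e^{−rT} = 0.893386
N(−d₁) = 0.230465,  N(−d₂) = 0.534508
V = K·e^{−rT}·N(−d₂) − S·N(−d₁) = 29.439263 − 16.595764 = 12.843498 (the observed quote) — the price is monotone increasing in volatility, hence this σ is the only solution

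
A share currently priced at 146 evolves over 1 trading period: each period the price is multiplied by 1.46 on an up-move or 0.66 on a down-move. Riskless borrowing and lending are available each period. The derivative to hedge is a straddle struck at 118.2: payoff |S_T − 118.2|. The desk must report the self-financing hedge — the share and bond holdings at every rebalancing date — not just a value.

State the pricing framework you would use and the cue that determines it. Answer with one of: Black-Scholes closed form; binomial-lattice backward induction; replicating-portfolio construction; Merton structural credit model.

Key observation: the deliverable is the dynamic trading strategy on the 1-step tree (spot 146, moves 1.46 and 0.66), so the valuation must go through the node-by-node replicating-portfolio solve.

framework: replicating-portfolio construction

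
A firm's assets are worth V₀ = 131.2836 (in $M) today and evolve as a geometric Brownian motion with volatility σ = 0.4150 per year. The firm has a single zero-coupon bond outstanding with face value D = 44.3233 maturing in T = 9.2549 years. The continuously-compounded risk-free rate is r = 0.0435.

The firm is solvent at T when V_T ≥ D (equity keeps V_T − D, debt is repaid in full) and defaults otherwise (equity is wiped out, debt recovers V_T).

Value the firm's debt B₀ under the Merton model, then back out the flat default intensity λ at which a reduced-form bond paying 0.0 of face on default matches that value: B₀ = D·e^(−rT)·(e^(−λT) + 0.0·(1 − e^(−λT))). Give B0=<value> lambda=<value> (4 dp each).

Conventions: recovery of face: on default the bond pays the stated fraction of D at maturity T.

B0=25.5946 lambda=0.0158

With assets at 131.2836 and a single debt payment of 44.3233 at 9.2549 years:
d₁ = [ln(V₀/D) + (r + σ²/2)T] / (σ√T)
   = [ln(131.2836/44.3233) + (0.0435 + 0.5·0.4150²)·9.2549] / (0.4150·√9.2549)
   = [1.085849 + 1.199551] / 1.262507 = 1.810207
d₂ = d₁ − σ√T = 1.810207 − 1.262507 = 0.547700
N(d₁) = 0.964868,  N(d₂) = 0.708051,  e^(−rT) = 0.668587
E₀ = V₀·N(d₁) − D·e^(−rT)·N(d₂)
   = 131.2836·0.964868 − 44.3233·0.668587·0.708051 = 105.688985
B₀ = V₀ − E₀ = 131.2836 − 105.688985 = 25.594615
e^(−λT) = (B₀·e^(rT)/D − 0)/(1 − 0) = (25.5946·1.495691/44.3233 − 0)/1 = 0.86369036
λ = −ln(0.86369036)/9.2549 = 0.015834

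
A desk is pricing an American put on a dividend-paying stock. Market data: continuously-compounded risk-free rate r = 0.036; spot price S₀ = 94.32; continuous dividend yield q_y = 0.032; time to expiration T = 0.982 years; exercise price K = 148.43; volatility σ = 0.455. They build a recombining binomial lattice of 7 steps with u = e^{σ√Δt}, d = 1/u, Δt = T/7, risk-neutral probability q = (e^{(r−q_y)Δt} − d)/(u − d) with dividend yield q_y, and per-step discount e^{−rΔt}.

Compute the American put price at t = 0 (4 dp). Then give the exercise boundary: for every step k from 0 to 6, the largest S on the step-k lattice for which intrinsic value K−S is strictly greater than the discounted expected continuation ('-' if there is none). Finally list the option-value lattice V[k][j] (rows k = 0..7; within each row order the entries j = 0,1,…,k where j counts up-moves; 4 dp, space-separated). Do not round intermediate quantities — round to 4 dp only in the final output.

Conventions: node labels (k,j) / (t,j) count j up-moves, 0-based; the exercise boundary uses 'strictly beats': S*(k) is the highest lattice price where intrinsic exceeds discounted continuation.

params: Δt=0.14029 u=1.18580 d=0.84331 q=0.45914 e^(-rΔt)=0.99496
t_7 payoffs: 119.8199 108.2006 91.8624 68.8889 36.5852 0.0000 0.0000 0.0000
t_6: node(6,0) S=33.9259 payoff=114.5041 vs cont=113.9083 → 114.5041 [stop]  node(6,1) S=47.7041 payoff=100.7259 vs cont=100.1919 → 100.7259 [stop]  node(6,2) S=67.0779 payoff=81.3521 vs cont=80.9048 → 81.3521 [stop]  node(6,3) S=94.3200 payoff=54.1100 vs cont=53.7847 → 54.1100 [stop]  node(6,4) S=132.6258 payoff=15.8042 vs cont=19.6879 → 19.6879 [wait]  node(6,5) S=186.4885 payoff=0.0000 vs cont=0.0000 → 0.0000 [wait]  node(6,6) S=262.2262 payoff=0.0000 vs cont=0.0000 → 0.0000 [wait]  ⇒ S*(6)=94.3200
t_5: node(5,0) S=40.2294 payoff=108.2006 vs cont=107.6331 → 108.2006 [stop]  node(5,1) S=56.5676 payoff=91.8624 vs cont=91.3681 → 91.8624 [stop]  node(5,2) S=79.5411 payoff=68.8889 vs cont=68.4974 → 68.8889 [stop]  node(5,3) S=111.8448 payoff=36.5852 vs cont=38.1126 → 38.1126 [wait]  node(5,4) S=157.2678 payoff=0.0000 vs cont=10.5948 → 10.5948 [wait]  node(5,5) S=221.1383 payoff=0.0000 vs cont=0.0000 → 0.0000 [wait]  ⇒ S*(5)=79.5411
t_4: node(4,0) S=47.7041 payoff=100.7259 vs cont=100.1919 → 100.7259 [stop]  node(4,1) S=67.0779 payoff=81.3521 vs cont=80.9048 → 81.3521 [stop]  node(4,2) S=94.3200 payoff=54.1100 vs cont=54.4825 → 54.4825 [wait]  node(4,3) S=132.6258 payoff=15.8042 vs cont=25.3498 → 25.3498 [wait]  node(4,4) S=186.4885 payoff=0.0000 vs cont=5.7015 → 5.7015 [wait]  ⇒ S*(4)=67.0779
t_3: node(3,0) S=56.5676 payoff=91.8624 vs cont=91.3681 → 91.8624 [stop]  node(3,1) S=79.5411 payoff=68.8889 vs cont=68.6676 → 68.8889 [stop]  node(3,2) S=111.8448 payoff=36.5852 vs cont=40.8995 → 40.8995 [wait]  node(3,3) S=157.2678 payoff=0.0000 vs cont=16.2463 → 16.2463 [wait]  ⇒ S*(3)=79.5411
t_2: node(2,0) S=67.0779 payoff=81.3521 vs cont=80.9048 → 81.3521 [stop]  node(2,1) S=94.3200 payoff=54.1100 vs cont=55.7556 → 55.7556 [wait]  node(2,2) S=132.6258 payoff=15.8042 vs cont=29.4313 → 29.4313 [wait]  ⇒ S*(2)=67.0779
t_1: node(1,0) S=79.5411 payoff=68.8889 vs cont=69.2492 → 69.2492 [wait]  node(1,1) S=111.8448 payoff=36.5852 vs cont=43.4492 → 43.4492 [wait]  ⇒ S*(1)=-
t_0: node(0,0) S=94.3200 payoff=54.1100 vs cont=57.1143 → 57.1143 [wait]  ⇒ S*(0)=-

price = 57.1143
boundary = - - 67.0779 79.5411 67.0779 79.5411 94.3200
tree:
57.1143
69.2492 43.4492
81.3521 55.7556 29.4313
91.8624 68.8889 40.8995 16.2463
100.7259 81.3521 54.4825 25.3498 5.7015
108.2006 91.8624 68.8889 38.1126 10.5948 0.0000
114.5041 100.7259 81.3521 54.1100 19.6879 0.0000 0.0000
119.8199 108.2006 91.8624 68.8889 36.5852 0.0000 0.0000 0.0000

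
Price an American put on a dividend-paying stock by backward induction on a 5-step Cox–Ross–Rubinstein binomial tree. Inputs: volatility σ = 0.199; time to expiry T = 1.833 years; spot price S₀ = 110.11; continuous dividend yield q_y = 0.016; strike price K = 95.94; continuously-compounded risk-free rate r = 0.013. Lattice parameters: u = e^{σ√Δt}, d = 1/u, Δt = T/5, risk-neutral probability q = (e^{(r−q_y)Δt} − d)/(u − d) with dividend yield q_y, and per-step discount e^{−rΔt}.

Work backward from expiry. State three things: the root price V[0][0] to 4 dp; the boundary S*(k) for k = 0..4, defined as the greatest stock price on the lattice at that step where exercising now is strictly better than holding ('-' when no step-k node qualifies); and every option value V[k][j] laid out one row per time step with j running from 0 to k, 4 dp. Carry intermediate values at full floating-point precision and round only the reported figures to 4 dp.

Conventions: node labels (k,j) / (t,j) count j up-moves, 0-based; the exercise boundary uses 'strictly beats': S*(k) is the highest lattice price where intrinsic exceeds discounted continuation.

Δt=0.36660  u=1.12805  d=0.88649  q=0.46536  discount=0.99525
step 5 (expiry): payoffs max(K−S,0) = 35.6581 19.2316 0.0000 0.0000 0.0000 0.0000
step 4: (k=4,j=0): S=68.0010, K−S=27.9390, hold=27.8806 ⇒ V=27.9390 exercise | (k=4,j=1): S=86.5308, K−S=9.4092, hold=10.2330 ⇒ V=10.2330 continue | (k=4,j=2): S=110.1100, K−S=0.0000, hold=0.0000 ⇒ V=0.0000 continue | (k=4,j=3): S=140.1144, K−S=0.0000, hold=0.0000 ⇒ V=0.0000 continue | (k=4,j=4): S=178.2947, K−S=0.0000, hold=0.0000 ⇒ V=0.0000 continue  boundary S*=68.0010
step 3: (k=3,j=0): S=76.7084, K−S=19.2316, hold=19.6056 ⇒ V=19.6056 continue | (k=3,j=1): S=97.6110, K−S=0.0000, hold=5.4449 ⇒ V=5.4449 continue | (k=3,j=2): S=124.2095, K−S=0.0000, hold=0.0000 ⇒ V=0.0000 continue | (k=3,j=3): S=158.0559, K−S=0.0000, hold=0.0000 ⇒ V=0.0000 continue  boundary S*=-
step 2: (k=2,j=0): S=86.5308, K−S=9.4092, hold=12.9539 ⇒ V=12.9539 continue | (k=2,j=1): S=110.1100, K−S=0.0000, hold=2.8972 ⇒ V=2.8972 continue | (k=2,j=2): S=140.1144, K−S=0.0000, hold=0.0000 ⇒ V=0.0000 continue  boundary S*=-
step 1: (k=1,j=0): S=97.6110, K−S=0.0000, hold=8.2345 ⇒ V=8.2345 continue | (k=1,j=1): S=124.2095, K−S=0.0000, hold=1.5416 ⇒ V=1.5416 continue  boundary S*=-
step 0: (k=0,j=0): S=110.1100, K−S=0.0000, hold=5.0955 ⇒ V=5.0955 continue  boundary S*=-

price = 5.0955
boundary = - - - - 68.0010
tree:
5.0955
8.2345 1.5416
12.9539 2.8972 0.0000
19.6056 5.4449 0.0000 0.0000
27.9390 10.2330 0.0000 0.0000 0.0000
35.6581 19.2316 0.0000 0.0000 0.0000 0.0000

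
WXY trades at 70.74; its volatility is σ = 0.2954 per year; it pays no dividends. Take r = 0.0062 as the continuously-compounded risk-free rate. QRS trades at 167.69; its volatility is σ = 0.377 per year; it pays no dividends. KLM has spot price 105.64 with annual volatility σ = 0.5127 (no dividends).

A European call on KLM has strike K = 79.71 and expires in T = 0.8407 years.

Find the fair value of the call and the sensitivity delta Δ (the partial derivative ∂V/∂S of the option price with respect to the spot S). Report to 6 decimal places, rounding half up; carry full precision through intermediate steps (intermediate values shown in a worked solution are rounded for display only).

price = 33.376107
Δ = 0.801016

σ√T = 0.5127·√0.8407 = 0.470093
d₁ = (ln(S/K) + (r+σ²/2)T) / (σ√T) = (ln(105.64/79.71) + (0.0062+0.5127²/2)·0.8407) / 0.470093 = (0.281642 + 0.115706) / 0.470093 = 0.845254
d₂ = d₁ − σ√T = 0.845254 − 0.470093 = 0.375161
e^{−rT} = 0.994801
N(d₁) = 0.801016,  N(d₂) = 0.646230
Call price V = S·N(d₁) − K·e^{−rT}·N(d₂) = 84.619281 − 51.243173 = 33.376107
Δ = N(d₁) = 0.801016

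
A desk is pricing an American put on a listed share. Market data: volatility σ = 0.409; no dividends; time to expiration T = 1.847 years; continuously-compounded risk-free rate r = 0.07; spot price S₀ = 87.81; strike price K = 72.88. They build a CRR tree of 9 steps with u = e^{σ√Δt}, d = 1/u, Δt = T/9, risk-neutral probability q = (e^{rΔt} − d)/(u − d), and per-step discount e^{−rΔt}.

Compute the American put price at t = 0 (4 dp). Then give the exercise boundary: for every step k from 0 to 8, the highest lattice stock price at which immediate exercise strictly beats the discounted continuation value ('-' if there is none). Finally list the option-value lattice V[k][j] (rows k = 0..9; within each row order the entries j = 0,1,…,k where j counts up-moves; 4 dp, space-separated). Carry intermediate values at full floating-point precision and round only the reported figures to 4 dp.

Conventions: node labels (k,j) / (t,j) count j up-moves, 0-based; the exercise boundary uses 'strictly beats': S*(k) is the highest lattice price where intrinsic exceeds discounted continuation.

Δt=0.20522, u=1.20356, d=0.83087, q=0.49264, disc=e^(-rΔt)=0.98574
k=9 terminal: V=max(K-S,0) → 56.3094 48.8766 38.1098 22.5135 0.0000 0.0000 0.0000 0.0000 0.0000 0.0000
k=8: j=0 S=19.9437 intr=52.9363 cont=51.8969 V=52.9363[EX]; j=1 S=28.8895 intr=43.9905 cont=42.9510 V=43.9905[EX]; j=2 S=41.8480 intr=31.0320 cont=29.9925 V=31.0320[EX]; j=3 S=60.6191 intr=12.2609 cont=11.2596 V=12.2609[EX]; j=4 S=87.8100 intr=0.0000 cont=0.0000 V=0.0000[hold]; j=5 S=127.1975 intr=0.0000 cont=0.0000 V=0.0000[hold]; j=6 S=184.2525 intr=0.0000 cont=0.0000 V=0.0000[hold]; j=7 S=266.8998 intr=0.0000 cont=0.0000 V=0.0000[hold]; j=8 S=386.6188 intr=0.0000 cont=0.0000 V=0.0000[hold]  S*(8)=60.6191
k=7: j=0 S=24.0034 intr=48.8766 cont=47.8371 V=48.8766[EX]; j=1 S=34.7702 intr=38.1098 cont=37.0703 V=38.1098[EX]; j=2 S=50.3665 intr=22.5135 cont=21.4740 V=22.5135[EX]; j=3 S=72.9586 intr=0.0000 cont=6.1320 V=6.1320[hold]; j=4 S=105.6845 intr=0.0000 cont=0.0000 V=0.0000[hold]; j=5 S=153.0897 intr=0.0000 cont=0.0000 V=0.0000[hold]; j=6 S=221.7588 intr=0.0000 cont=0.0000 V=0.0000[hold]; j=7 S=321.2296 intr=0.0000 cont=0.0000 V=0.0000[hold]  S*(7)=50.3665
k=6: j=0 S=28.8895 intr=43.9905 cont=42.9510 V=43.9905[EX]; j=1 S=41.8480 intr=31.0320 cont=29.9925 V=31.0320[EX]; j=2 S=60.6191 intr=12.2609 cont=14.2374 V=14.2374[hold]; j=3 S=87.8100 intr=0.0000 cont=3.0668 V=3.0668[hold]; j=4 S=127.1975 intr=0.0000 cont=0.0000 V=0.0000[hold]; j=5 S=184.2525 intr=0.0000 cont=0.0000 V=0.0000[hold]; j=6 S=266.8998 intr=0.0000 cont=0.0000 V=0.0000[hold]  S*(6)=41.8480
k=5: j=0 S=34.7702 intr=38.1098 cont=37.0703 V=38.1098[EX]; j=1 S=50.3665 intr=22.5135 cont=22.4338 V=22.5135[EX]; j=2 S=72.9586 intr=0.0000 cont=8.6098 V=8.6098[hold]; j=3 S=105.6845 intr=0.0000 cont=1.5338 V=1.5338[hold]; j=4 S=153.0897 intr=0.0000 cont=0.0000 V=0.0000[hold]; j=5 S=221.7588 intr=0.0000 cont=0.0000 V=0.0000[hold]  S*(5)=50.3665
k=4: j=0 S=41.8480 intr=31.0320 cont=29.9925 V=31.0320[EX]; j=1 S=60.6191 intr=12.2609 cont=15.4406 V=15.4406[hold]; j=2 S=87.8100 intr=0.0000 cont=5.0508 V=5.0508[hold]; j=3 S=127.1975 intr=0.0000 cont=0.7671 V=0.7671[hold]; j=4 S=184.2525 intr=0.0000 cont=0.0000 V=0.0000[hold]  S*(4)=41.8480
k=3: j=0 S=50.3665 intr=22.5135 cont=23.0181 V=23.0181[hold]; j=1 S=72.9586 intr=0.0000 cont=10.1750 V=10.1750[hold]; j=2 S=105.6845 intr=0.0000 cont=2.8986 V=2.8986[hold]; j=3 S=153.0897 intr=0.0000 cont=0.3836 V=0.3836[hold]  S*(3)=-
k=2: j=0 S=60.6191 intr=12.2609 cont=16.4531 V=16.4531[hold]; j=1 S=87.8100 intr=0.0000 cont=6.4964 V=6.4964[hold]; j=2 S=127.1975 intr=0.0000 cont=1.6360 V=1.6360[hold]  S*(2)=-
k=1: j=0 S=72.9586 intr=0.0000 cont=11.3834 V=11.3834[hold]; j=1 S=105.6845 intr=0.0000 cont=4.0435 V=4.0435[hold]  S*(1)=-
k=0: j=0 S=87.8100 intr=0.0000 cont=7.6567 V=7.6567[hold]  S*(0)=-

price = 7.6567
boundary = - - - - 41.8480 50.3665 41.8480 50.3665 60.6191
tree:
7.6567
11.3834 4.0435
16.4531 6.4964 1.6360
23.0181 10.1750 2.8986 0.3836
31.0320 15.4406 5.0508 0.7671 0.0000
38.1098 22.5135 8.6098 1.5338 0.0000 0.0000
43.9905 31.0320 14.2374 3.0668 0.0000 0.0000 0.0000
48.8766 38.1098 22.5135 6.1320 0.0000 0.0000 0.0000 0.0000
52.9363 43.9905 31.0320 12.2609 0.0000 0.0000 0.0000 0.0000 0.0000
56.3094 48.8766 38.1098 22.5135 0.0000 0.0000 0.0000 0.0000 0.0000 0.0000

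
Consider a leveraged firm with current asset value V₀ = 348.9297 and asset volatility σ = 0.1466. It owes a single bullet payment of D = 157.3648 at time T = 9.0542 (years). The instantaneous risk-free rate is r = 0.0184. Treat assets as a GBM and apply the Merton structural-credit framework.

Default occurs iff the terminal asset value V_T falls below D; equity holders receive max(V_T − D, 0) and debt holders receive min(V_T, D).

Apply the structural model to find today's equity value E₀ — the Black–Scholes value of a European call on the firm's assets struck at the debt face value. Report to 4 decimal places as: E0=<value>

With assets at 348.9297 and a single debt payment of 157.3648 at 9.0542 years:
d₁ = [ln(V₀/D) + (r + σ²/2)T] / (σ√T)
   = [ln(348.9297/157.3648) + (0.0184 + 0.5·0.1466²)·9.0542] / (0.1466·√9.0542)
   = [0.796304 + 0.263892] / 0.441122 = 2.403405
d₂ = d₁ − σ√T = 2.403405 − 0.441122 = 1.962283
N(d₁) = 0.991878,  N(d₂) = 0.975135,  e^(−rT) = 0.846540
E₀ = V₀·N(d₁) − D·e^(−rT)·N(d₂)
   = 348.9297·0.991878 − 157.3648·0.846540·0.975135 = 216.192544

E0=216.1925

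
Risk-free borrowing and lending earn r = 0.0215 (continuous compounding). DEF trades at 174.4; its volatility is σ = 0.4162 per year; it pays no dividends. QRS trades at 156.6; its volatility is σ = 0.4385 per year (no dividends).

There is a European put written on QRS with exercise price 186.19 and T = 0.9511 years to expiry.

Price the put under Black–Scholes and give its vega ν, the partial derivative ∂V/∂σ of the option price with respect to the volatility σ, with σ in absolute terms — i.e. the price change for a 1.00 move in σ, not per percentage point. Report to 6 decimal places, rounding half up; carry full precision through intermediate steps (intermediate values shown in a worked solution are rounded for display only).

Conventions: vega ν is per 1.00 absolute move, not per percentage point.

σ√T = 0.4385·√0.9511 = 0.427644
d₁ = (ln(S/K) + (r+σ²/2)T) / (σ√T) = (ln(156.6/186.19) + (0.0215+0.4385²/2)·0.9511) / 0.427644 = (-0.173073 + 0.111888) / 0.427644 = -0.143073
d₂ = d₁ − σ√T = -0.143073 − 0.427644 = -0.570717
e^{−rT} = 0.979759
N(−d₁) = 0.556884,  N(−d₂) = 0.715904
Put price V = K·e^{−rT}·N(−d₂) − S·N(−d₁) = 130.596231 − 87.208000 = 43.388231
φ(d₁) = (1/√(2π))·e^{−d₁²/2} = 0.394880
ν = S·φ(d₁)·√T = 60.307306

price = 43.388231
ν = 60.307306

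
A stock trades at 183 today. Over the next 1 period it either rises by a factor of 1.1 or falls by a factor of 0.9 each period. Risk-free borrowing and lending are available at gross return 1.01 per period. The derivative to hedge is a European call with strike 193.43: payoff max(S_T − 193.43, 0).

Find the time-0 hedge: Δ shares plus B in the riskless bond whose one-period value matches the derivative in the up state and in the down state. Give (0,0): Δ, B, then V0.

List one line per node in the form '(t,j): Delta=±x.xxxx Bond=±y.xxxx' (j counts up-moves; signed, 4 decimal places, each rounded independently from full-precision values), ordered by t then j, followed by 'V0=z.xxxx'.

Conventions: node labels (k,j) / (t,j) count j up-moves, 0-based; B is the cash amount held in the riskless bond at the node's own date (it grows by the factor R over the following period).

(0,0): Delta=0.2150 Bond=-35.0644
V0=4.2856

Risk-neutral probability p* = (R−d)/(u−d) = (1.01−0.9)/(1.1−0.9) = 0.5500.
Expiry values: V(1,0)=0.0000, V(1,1)=7.8700
  t=0,j=0: stock 183.0000 → up 201.3000 (V=7.8700), down 164.7000 (V=0.0000). Price 4.2856; hedge Δ=0.2150, bond B=-35.0644.
As a check, the time-0 holding Δ(0,0)·S0 + B(0,0) comes to 4.2856 — exactly V0.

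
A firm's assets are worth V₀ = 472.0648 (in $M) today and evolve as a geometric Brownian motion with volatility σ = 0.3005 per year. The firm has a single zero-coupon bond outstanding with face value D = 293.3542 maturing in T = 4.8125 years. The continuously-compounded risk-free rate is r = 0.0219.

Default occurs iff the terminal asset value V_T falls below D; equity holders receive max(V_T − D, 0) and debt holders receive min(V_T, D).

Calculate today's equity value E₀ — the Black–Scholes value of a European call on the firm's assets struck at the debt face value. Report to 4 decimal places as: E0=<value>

Work the structural quantities from V₀ = 472.0648 against face 293.3542:
d₁ = [ln(V₀/D) + (r + σ²/2)T] / (σ√T)
   = [ln(472.0648/293.3542) + (0.0219 + 0.5·0.3005²)·4.8125] / (0.3005·√4.8125)
   = [0.475736 + 0.322679] / 0.659219 = 1.211151
d₂ = d₁ − σ√T = 1.211151 − 0.659219 = 0.551932
N(d₁) = 0.887081,  N(d₂) = 0.709503,  e^(−rT) = 0.899970
E₀ = V₀·N(d₁) − D·e^(−rT)·N(d₂)
   = 472.0648·0.887081 − 293.3542·0.899970·0.709503 = 231.444075

E0=231.4441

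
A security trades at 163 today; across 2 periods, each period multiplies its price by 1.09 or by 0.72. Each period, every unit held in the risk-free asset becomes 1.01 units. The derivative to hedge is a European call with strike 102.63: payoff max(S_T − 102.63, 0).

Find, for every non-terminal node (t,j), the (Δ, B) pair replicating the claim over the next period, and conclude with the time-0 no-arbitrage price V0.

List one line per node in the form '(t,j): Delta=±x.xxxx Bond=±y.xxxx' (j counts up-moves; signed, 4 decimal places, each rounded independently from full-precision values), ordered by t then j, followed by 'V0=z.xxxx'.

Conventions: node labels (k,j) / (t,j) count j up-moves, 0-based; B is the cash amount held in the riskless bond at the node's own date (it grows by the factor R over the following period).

(0,0): Delta=0.9356 Bond=-89.2867
(1,0): Delta=0.5825 Bond=-48.7303
(1,1): Delta=1.0000 Bond=-101.6139
V0=63.2231

Arbitrage-free pricing uses the up-move probability p* = (R−d)/(u−d) = 0.7838, discounting each step at R = 1.01.
At maturity the claim pays: V(2,0)=0.0000, V(2,1)=25.2924, V(2,2)=91.0303
(1,0): S=117.3600. Δ = (V_up−V_dn)/(S_up−S_dn) = (25.2924−0.0000)/(127.9224−84.4992) = 0.5825. V = [p*·25.2924 + (1−p*)·0.0000]/1.01 = 19.6275. B = V − Δ·S = -48.7303.
(1,1): S=177.6700. Δ = (V_up−V_dn)/(S_up−S_dn) = (91.0303−25.2924)/(193.6603−127.9224) = 1.0000. V = [p*·91.0303 + (1−p*)·25.2924]/1.01 = 76.0561. B = V − Δ·S = -101.6139.
(0,0): S=163.0000. Δ = (V_up−V_dn)/(S_up−S_dn) = (76.0561−19.6275)/(177.6700−117.3600) = 0.9356. V = [p*·76.0561 + (1−p*)·19.6275]/1.01 = 63.2231. B = V − Δ·S = -89.2867.
As a check, the time-0 holding Δ(0,0)·S0 + B(0,0) comes to 63.2231 — exactly V0.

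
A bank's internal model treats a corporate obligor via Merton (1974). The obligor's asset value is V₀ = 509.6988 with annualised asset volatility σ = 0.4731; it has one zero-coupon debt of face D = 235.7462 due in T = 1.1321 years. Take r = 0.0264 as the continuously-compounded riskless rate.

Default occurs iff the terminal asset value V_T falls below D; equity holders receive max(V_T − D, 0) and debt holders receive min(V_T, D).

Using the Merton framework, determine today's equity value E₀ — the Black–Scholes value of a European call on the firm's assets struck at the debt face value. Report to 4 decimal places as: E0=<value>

Apply the equity-as-call identities (strike 235.7462, horizon 1.1321 years):
d₁ = [ln(V₀/D) + (r + σ²/2)T] / (σ√T)
   = [ln(509.6988/235.7462) + (0.0264 + 0.5·0.4731²)·1.1321] / (0.4731·√1.1321)
   = [0.771064 + 0.156583] / 0.503379 = 1.842839
d₂ = d₁ − σ√T = 1.842839 − 0.503379 = 1.339460
N(d₁) = 0.967324,  N(d₂) = 0.909789,  e^(−rT) = 0.970555
E₀ = V₀·N(d₁) − D·e^(−rT)·N(d₂)
   = 509.6988·0.967324 − 235.7462·0.970555·0.909789 = 284.879734

E0=284.8797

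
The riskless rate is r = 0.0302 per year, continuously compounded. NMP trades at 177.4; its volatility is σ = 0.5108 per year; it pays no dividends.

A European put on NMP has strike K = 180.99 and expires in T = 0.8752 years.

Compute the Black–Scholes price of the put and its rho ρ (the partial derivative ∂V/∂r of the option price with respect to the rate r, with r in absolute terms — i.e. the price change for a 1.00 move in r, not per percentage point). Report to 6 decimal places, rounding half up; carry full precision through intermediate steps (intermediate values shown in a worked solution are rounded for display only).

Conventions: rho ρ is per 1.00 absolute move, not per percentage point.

σ√T = 0.5108·√0.8752 = 0.477864
d₁ = (ln(S/K) + (r+σ²/2)T) / (σ√T) = (ln(177.4/180.99) + (0.0302+0.5108²/2)·0.8752) / 0.477864 = (-0.020035 + 0.140608) / 0.477864 = 0.252317
d₂ = d₁ − σ√T = 0.252317 − 0.477864 = -0.225547
e^{−rT} = 0.973915
N(−d₁) = 0.400398,  N(−d₂) = 0.589223
Put price V = K·e^{−rT}·N(−d₂) − S·N(−d₁) = 103.861710 − 71.030584 = 32.831126
ρ = −K·T·e^{−rT}·N(−d₂) = -90.899769

price = 32.831126
ρ = -90.899769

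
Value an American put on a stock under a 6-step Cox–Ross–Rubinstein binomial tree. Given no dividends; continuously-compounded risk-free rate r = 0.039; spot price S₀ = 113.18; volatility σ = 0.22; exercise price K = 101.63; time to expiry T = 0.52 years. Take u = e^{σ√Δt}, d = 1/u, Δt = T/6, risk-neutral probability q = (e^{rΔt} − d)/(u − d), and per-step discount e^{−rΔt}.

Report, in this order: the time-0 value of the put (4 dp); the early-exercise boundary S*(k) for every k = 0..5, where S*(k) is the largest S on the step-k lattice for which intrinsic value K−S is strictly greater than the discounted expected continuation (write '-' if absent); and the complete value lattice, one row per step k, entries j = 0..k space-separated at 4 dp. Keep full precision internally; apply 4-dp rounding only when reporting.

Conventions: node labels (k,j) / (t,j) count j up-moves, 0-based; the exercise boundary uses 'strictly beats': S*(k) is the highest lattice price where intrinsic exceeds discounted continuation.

price = 2.1120
boundary = - - - - 87.3493 93.1938
tree:
2.1120
3.5597 0.7346
5.8589 1.3738 0.1252
9.3465 2.5460 0.2564 0.0000
14.2807 4.6666 0.5250 0.0000 0.0000
19.7587 8.4362 1.0748 0.0000 0.0000 0.0000
24.8932 14.2807 2.2007 0.0000 0.0000 0.0000 0.0000

Δt=0.08667  u=1.06691  d=0.93729  q=0.50993  discount=0.99663
step 6 (expiry): payoffs max(K−S,0) = 24.8932 14.2807 2.2007 0.0000 0.0000 0.0000 0.0000
step 5: (k=5,j=0): S=81.8713, K−S=19.7587, hold=19.4158 ⇒ V=19.7587 exercise | (k=5,j=1): S=93.1938, K−S=8.4362, hold=8.0933 ⇒ V=8.4362 exercise | (k=5,j=2): S=106.0821, K−S=0.0000, hold=1.0748 ⇒ V=1.0748 continue | (k=5,j=3): S=120.7528, K−S=0.0000, hold=0.0000 ⇒ V=0.0000 continue | (k=5,j=4): S=137.4525, K−S=0.0000, hold=0.0000 ⇒ V=0.0000 continue | (k=5,j=5): S=156.4616, K−S=0.0000, hold=0.0000 ⇒ V=0.0000 continue  boundary S*=93.1938
step 4: (k=4,j=0): S=87.3493, K−S=14.2807, hold=13.9378 ⇒ V=14.2807 exercise | (k=4,j=1): S=99.4293, K−S=2.2007, hold=4.6666 ⇒ V=4.6666 continue | (k=4,j=2): S=113.1800, K−S=0.0000, hold=0.5250 ⇒ V=0.5250 continue | (k=4,j=3): S=128.8324, K−S=0.0000, hold=0.0000 ⇒ V=0.0000 continue | (k=4,j=4): S=146.6494, K−S=0.0000, hold=0.0000 ⇒ V=0.0000 continue  boundary S*=87.3493
step 3: (k=3,j=0): S=93.1938, K−S=8.4362, hold=9.3465 ⇒ V=9.3465 continue | (k=3,j=1): S=106.0821, K−S=0.0000, hold=2.5460 ⇒ V=2.5460 continue | (k=3,j=2): S=120.7528, K−S=0.0000, hold=0.2564 ⇒ V=0.2564 continue | (k=3,j=3): S=137.4525, K−S=0.0000, hold=0.0000 ⇒ V=0.0000 continue  boundary S*=-
step 2: (k=2,j=0): S=99.4293, K−S=2.2007, hold=5.8589 ⇒ V=5.8589 continue | (k=2,j=1): S=113.1800, K−S=0.0000, hold=1.3738 ⇒ V=1.3738 continue | (k=2,j=2): S=128.8324, K−S=0.0000, hold=0.1252 ⇒ V=0.1252 continue  boundary S*=-
step 1: (k=1,j=0): S=106.0821, K−S=0.0000, hold=3.5597 ⇒ V=3.5597 continue | (k=1,j=1): S=120.7528, K−S=0.0000, hold=0.7346 ⇒ V=0.7346 continue  boundary S*=-
step 0: (k=0,j=0): S=113.1800, K−S=0.0000, hold=2.1120 ⇒ V=2.1120 continue  boundary S*=-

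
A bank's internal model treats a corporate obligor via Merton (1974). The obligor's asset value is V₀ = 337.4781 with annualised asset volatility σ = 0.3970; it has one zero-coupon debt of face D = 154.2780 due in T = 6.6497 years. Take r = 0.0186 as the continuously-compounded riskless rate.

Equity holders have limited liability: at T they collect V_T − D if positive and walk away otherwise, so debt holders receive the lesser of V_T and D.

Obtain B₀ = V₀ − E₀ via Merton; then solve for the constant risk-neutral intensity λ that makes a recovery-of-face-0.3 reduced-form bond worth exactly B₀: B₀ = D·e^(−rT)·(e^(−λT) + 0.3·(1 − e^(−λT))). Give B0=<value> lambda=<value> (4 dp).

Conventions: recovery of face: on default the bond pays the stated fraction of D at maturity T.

With assets at 337.4781 and a single debt payment of 154.2780 at 6.6497 years:
d₁ = [ln(V₀/D) + (r + σ²/2)T] / (σ√T)
   = [ln(337.4781/154.2780) + (0.0186 + 0.5·0.3970²)·6.6497] / (0.3970·√6.6497)
   = [0.782744 + 0.647711] / 1.023744 = 1.397278
d₂ = d₁ − σ√T = 1.397278 − 1.023744 = 0.373533
N(d₁) = 0.918835,  N(d₂) = 0.645624,  e^(−rT) = 0.883659
E₀ = V₀·N(d₁) − D·e^(−rT)·N(d₂)
   = 337.4781·0.918835 − 154.2780·0.883659·0.645624 = 222.069313
B₀ = V₀ − E₀ = 337.4781 − 222.069313 = 115.408787
e^(−λT) = (B₀·e^(rT)/D − 0.3)/(1 − 0.3) = (115.4088·1.131659/154.2780 − 0.3)/0.7 = 0.78077951
λ = −ln(0.78077951)/6.6497 = 0.037214

B0=115.4088 lambda=0.0372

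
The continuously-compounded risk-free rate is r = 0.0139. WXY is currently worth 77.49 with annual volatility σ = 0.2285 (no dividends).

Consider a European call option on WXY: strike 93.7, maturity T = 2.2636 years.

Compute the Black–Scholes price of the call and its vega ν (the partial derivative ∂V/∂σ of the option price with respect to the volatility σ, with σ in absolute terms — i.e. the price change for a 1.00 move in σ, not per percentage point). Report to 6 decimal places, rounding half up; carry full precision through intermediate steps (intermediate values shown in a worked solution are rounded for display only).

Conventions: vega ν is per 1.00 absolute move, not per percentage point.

σ√T = 0.2285·√2.2636 = 0.343784
d₁ = (ln(S/K) + (r+σ²/2)T) / (σ√T) = (ln(77.49/93.7) + (0.0139+0.2285²/2)·2.2636) / 0.343784 = (-0.189949 + 0.090558) / 0.343784 = -0.289110
d₂ = d₁ − σ√T = -0.289110 − 0.343784 = -0.632894
e^{−rT} = 0.969026
N(d₁) = 0.386249,  N(d₂) = 0.263401
Call price V = S·N(d₁) − K·e^{−rT}·N(d₂) = 29.930409 − 23.916244 = 6.014164
φ(d₁) = (1/√(2π))·e^{−d₁²/2} = 0.382613
ν = S·φ(d₁)·√T = 44.607247

price = 6.014164
ν = 44.607247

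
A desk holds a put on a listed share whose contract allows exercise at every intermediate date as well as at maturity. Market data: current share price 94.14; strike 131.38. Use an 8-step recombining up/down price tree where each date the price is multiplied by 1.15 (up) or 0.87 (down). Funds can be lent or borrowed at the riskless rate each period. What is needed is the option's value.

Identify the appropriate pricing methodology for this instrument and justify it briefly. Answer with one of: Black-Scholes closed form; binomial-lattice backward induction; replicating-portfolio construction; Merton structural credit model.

Key observation: the defining feature is the embedded early-exercise option across 8 discrete dates on the spot-94.14 tree; pricing the strike-131.38 put means working backward with an exercise test at every node.

framework: binomial-lattice backward induction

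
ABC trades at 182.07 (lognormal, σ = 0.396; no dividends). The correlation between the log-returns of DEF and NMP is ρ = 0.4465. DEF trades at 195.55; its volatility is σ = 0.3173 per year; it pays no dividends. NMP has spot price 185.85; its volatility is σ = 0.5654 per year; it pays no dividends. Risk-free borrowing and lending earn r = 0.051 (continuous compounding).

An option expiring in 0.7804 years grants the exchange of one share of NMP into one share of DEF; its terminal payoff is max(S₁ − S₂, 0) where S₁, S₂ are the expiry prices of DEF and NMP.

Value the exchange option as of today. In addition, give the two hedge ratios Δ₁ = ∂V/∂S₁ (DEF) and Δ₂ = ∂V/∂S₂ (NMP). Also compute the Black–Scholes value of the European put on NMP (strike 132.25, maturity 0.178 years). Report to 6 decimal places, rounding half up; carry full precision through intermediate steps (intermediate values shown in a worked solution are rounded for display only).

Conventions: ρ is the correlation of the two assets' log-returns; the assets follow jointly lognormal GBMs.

σ_eff = √(σ₁² + σ₂² − 2ρσ₁σ₂) = √(0.3173² + 0.5654² − 2·0.4465·0.3173·0.5654) = 0.510050
d₁ = (ln(S₁/S₂) + (q₂ − q₁ + σ_eff²/2)T) / (σ_eff√T) = (ln(195.55/185.85) + (0.0 − 0.0 + 0.130075)·0.7804) / 0.450579 = 0.338203
d₂ = d₁ − σ_eff√T = 0.338203 − 0.450579 = -0.112377
N(d₁) = 0.632395,  N(d₂) = 0.455262
V = S₁·e^{−q₁T}·N(d₁) − S₂·e^{−q₂T}·N(d₂) = 123.664789 − 84.610498 = 39.054291
Δ₁ = e^{−q₁T}·N(d₁) = 0.632395;  Δ₂ = −e^{−q₂T}·N(d₂) = -0.455262
[vanilla: NMP put K=132.25]
σ√T = 0.5654·√0.178 = 0.238543
d₁ = (ln(S/K) + (r+σ²/2)T) / (σ√T) = (ln(185.85/132.25) + (0.051+0.5654²/2)·0.178) / 0.238543 = (0.340246 + 0.037529) / 0.238543 = 1.583680
d₂ = d₁ − σ√T = 1.583680 − 0.238543 = 1.345138
e^{−rT} = 0.990963
N(−d₁) = 0.056633,  N(−d₂) = 0.089290
price = K·e^{−rT}·N(−d₂) − S·N(−d₁) = 11.701938 − 10.525288 = 1.176649

exchange price = 39.054291
Δ1 = 0.632395
Δ2 = -0.455262
price(NMP put K=132.25) = 1.176649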